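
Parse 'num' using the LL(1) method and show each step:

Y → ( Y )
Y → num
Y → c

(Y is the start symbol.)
Stack is shown with the top on the left.

Stack  Input  Action
--------------------
Y $    num $  output Y → num
num $  num $  match 'num'
$      $      accept

The string is accepted.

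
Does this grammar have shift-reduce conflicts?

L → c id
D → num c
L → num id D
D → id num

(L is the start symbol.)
A shift-reduce conflict occurs when an LR(0) state has both:
  - a complete (reduce) item [A → α .] (dot at the end), and
  - a shift item [B → β . c γ] (dot before a terminal).

Augment with L' → L and build the canonical LR(0) collection (I0 = CLOSURE({[L' → . L]}), then GOTO on every symbol after a dot until no new states appear). It has 11 states:
  I0: { [L → . c id], [L → . num id D], [L' → . L] }  — shift
  I1: { [L' → L .] }  — accept
  I2: { [L → c . id] }  — shift
  I3: { [L → num . id D] }  — shift
  I4: { [D → . id num], [D → . num c], [L → num id . D] }  — shift
  I5: { [L → num id D .] }  — reduce
  I6: { [D → id . num] }  — shift
  I7: { [D → num . c] }  — shift
  I8: { [D → num c .] }  — reduce
  I9: { [D → id num .] }  — reduce
  I10: { [L → c id .] }  — reduce

No state contains both a complete item and a shift item.

Answer: No shift-reduce conflicts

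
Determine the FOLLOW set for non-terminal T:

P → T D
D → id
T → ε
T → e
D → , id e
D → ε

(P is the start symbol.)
{ $, ',', 'id' }

In P → T D: T is followed by D, add FIRST(D) \ {ε} = { ',', 'id' }
  D is nullable, so also add FOLLOW(P)

The FOLLOW sets referred to above (computed the same way, to a fixed point):
  FOLLOW(P) = { $ }

Taking the union: FOLLOW(T) = { $, ',', 'id' }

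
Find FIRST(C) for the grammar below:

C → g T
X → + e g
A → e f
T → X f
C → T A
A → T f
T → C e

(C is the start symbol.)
{ '+', 'g' }

To compute FIRST(C), examine every production with C on the left-hand side, reading each right-hand side left to right until a non-nullable symbol is reached.

FIRST sets of the other non-terminals involved (by the same procedure, iterated to a fixed point):
  FIRST(T) = { '+', 'g' }

From C → g T:
  - g is a terminal: add 'g' and stop
From C → T A:
  - T is a non-terminal: add FIRST(T) \ {ε} = { '+', 'g' }
    T is not nullable, so stop

Collecting: FIRST(C) = { '+', 'g' }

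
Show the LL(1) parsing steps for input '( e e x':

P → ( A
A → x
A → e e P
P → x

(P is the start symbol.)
Stack is shown with the top on the left.

Stack    Input      Action
--------------------------
P $      ( e e x $  output P → ( A
( A $    ( e e x $  match '('
A $      e e x $    output A → e e P
e e P $  e e x $    match 'e'
e P $    e x $      match 'e'
P $      x $        output P → x
x $      x $        match 'x'
$        $          accept

The string is accepted.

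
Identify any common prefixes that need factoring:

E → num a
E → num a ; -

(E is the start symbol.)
Left-factoring is needed when two productions for the same non-terminal
share a common prefix on the right-hand side.

Productions for E:
  E → num a
  E → num a ; -

Found common prefix 'num a' in productions for E

Answer: Yes, E has productions with common prefix 'num a'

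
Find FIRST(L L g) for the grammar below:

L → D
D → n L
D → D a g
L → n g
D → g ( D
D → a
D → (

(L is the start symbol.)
{ '(', 'a', 'g', 'n' }

FIRST sets of the non-terminals involved (from the grammar, by fixed-point iteration):
  FIRST(L) = { '(', 'a', 'g', 'n' }

To compute FIRST(L L g), process the symbols left to right:
Symbol L is a non-terminal. Add FIRST(L) \ {ε} = { '(', 'a', 'g', 'n' }
L is not nullable (ε ∉ FIRST(L)), so stop here.
FIRST(L L g) = { '(', 'a', 'g', 'n' }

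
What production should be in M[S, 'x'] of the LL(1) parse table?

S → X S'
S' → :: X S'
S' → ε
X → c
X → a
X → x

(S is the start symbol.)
S → X S'

To find M[S, 'x'], we find productions for S where 'x' is in the predict set (PREDICT(N → α) = (FIRST(α) \ {ε}) ∪ (FOLLOW(N) if α ⇒* ε)).

Relevant sets:
  FIRST(X) = { 'a', 'c', 'x' }

S → X S': PREDICT = { 'a', 'c', 'x' }
  'x' is in predict set, so this production goes in M[S, 'x']

M[S, 'x'] = S → X S'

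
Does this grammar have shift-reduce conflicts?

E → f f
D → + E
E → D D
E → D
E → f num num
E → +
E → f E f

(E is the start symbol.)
Augment with E' → E and build the canonical LR(0) collection (I0 = CLOSURE({[E' → . E]}), then GOTO on every symbol after a dot until no new states appear). It has 13 states:
  I0: { [D → . + E], [E → . +], [E → . D D], [E → . D], [E → . f E f], [E → . f f], [E → . f num num], [E' → . E] }  — shift
  I1: { [D → + . E], [D → . + E], [E → + .], [E → . +], [E → . D D], [E → . D], [E → . f E f], [E → . f f], [E → . f num num] }  — shift, reduce
  I2: { [D → . + E], [E → D . D], [E → D .] }  — shift, reduce
  I3: { [E' → E .] }  — accept
  I4: { [D → . + E], [E → . +], [E → . D D], [E → . D], [E → . f E f], [E → . f f], [E → . f num num], [E → f . E f], [E → f . f], [E → f . num num] }  — shift
  I5: { [E → f E . f] }  — shift
  I6: { [D → . + E], [E → . +], [E → . D D], [E → . D], [E → . f E f], [E → . f f], [E → . f num num], [E → f . E f], [E → f . f], [E → f . num num], [E → f f .] }  — shift, reduce
  I7: { [E → f num . num] }  — shift
  I8: { [E → f num num .] }  — reduce
  I9: { [E → f E f .] }  — reduce
  I10: { [D → + . E], [D → . + E], [E → . +], [E → . D D], [E → . D], [E → . f E f], [E → . f f], [E → . f num num] }  — shift
  I11: { [E → D D .] }  — reduce
  I12: { [D → + E .] }  — reduce

I1 contains reduce item [E → + .] and shift items [D → . + E], [E → . +], [E → . f E f], [E → . f f], [E → . f num num] — shift-reduce conflict.
I2 contains reduce item [E → D .] and shift item [D → . + E] — shift-reduce conflict.
I6 contains reduce item [E → f f .] and shift items [D → . + E], [E → . +], [E → . f E f], [E → . f f], [E → f . f], [E → . f num num], [E → f . num num] — shift-reduce conflict.

Answer: Yes — I1: [E → + .] vs [D → . + E]; I2: [E → D .] vs [D → . + E]; I6: [E → f f .] vs [D → . + E]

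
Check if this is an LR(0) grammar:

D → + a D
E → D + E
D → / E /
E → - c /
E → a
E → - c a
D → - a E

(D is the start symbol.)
Augment with D' → D and build the canonical LR(0) collection (I0 = CLOSURE({[D' → . D]}), then GOTO on every symbol after a dot until no new states appear). It has 19 states:
  I0: { [D → . + a D], [D → . - a E], [D → . / E /], [D' → . D] }  — shift
  I1: { [D → + . a D] }  — shift
  I2: { [D → - . a E] }  — shift
  I3: { [D → . + a D], [D → . - a E], [D → . / E /], [D → / . E /], [E → . - c /], [E → . - c a], [E → . D + E], [E → . a] }  — shift
  I4: { [D' → D .] }  — accept
  I5: { [D → - . a E], [E → - . c /], [E → - . c a] }  — shift
  I6: { [E → D . + E] }  — shift
  I7: { [D → / E . /] }  — shift
  I8: { [E → a .] }  — reduce
  I9: { [D → / E / .] }  — reduce
  I10: { [D → . + a D], [D → . - a E], [D → . / E /], [E → . - c /], [E → . - c a], [E → . D + E], [E → . a], [E → D + . E] }  — shift
  I11: { [E → D + E .] }  — reduce
  I12: { [D → - a . E], [D → . + a D], [D → . - a E], [D → . / E /], [E → . - c /], [E → . - c a], [E → . D + E], [E → . a] }  — shift
  I13: { [E → - c . /], [E → - c . a] }  — shift
  I14: { [E → - c / .] }  — reduce
  I15: { [E → - c a .] }  — reduce
  I16: { [D → - a E .] }  — reduce
  I17: { [D → + a . D], [D → . + a D], [D → . - a E], [D → . / E /] }  — shift
  I18: { [D → + a D .] }  — reduce

Every state is either a pure shift/goto state or contains exactly one complete item and nothing to shift — no conflicts. The grammar is LR(0).

Answer: Yes, the grammar is LR(0)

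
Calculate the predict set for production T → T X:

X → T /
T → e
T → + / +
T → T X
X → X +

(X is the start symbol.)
{ '+', 'e' }

PREDICT(T → T X) = (FIRST(RHS) \ {ε}) ∪ (FOLLOW(T) if ε ∈ FIRST(RHS), i.e. RHS ⇒* ε)
FIRST(T) = { '+', 'e' }
FIRST(T X) = { '+', 'e' }
ε ∉ FIRST(T X), so FOLLOW(T) is not added.
PREDICT(T → T X) = { '+', 'e' }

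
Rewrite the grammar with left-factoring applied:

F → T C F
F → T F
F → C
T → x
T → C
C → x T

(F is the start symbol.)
Left-factoring transforms A → αβ₁ | αβ₂ into A → αA' and A' → β₁ | β₂
(α is the longest common prefix among the alternatives). Repeat until
no nonterminal has two alternatives with a common prefix.

Round 1: F has alternatives sharing prefix 'T'. Introduce F': F → T F'
  Add: F' → C F
  Add: F' → F

No remaining common prefixes — done.

Resulting grammar:
F → T F'
F' → C F
F' → F
F → C
T → x
T → C
C → x T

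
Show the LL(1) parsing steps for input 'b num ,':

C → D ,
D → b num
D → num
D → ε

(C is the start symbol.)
Stack is shown with the top on the left.

Stack      Input      Action
----------------------------
C $        b num , $  output C → D ,
D , $      b num , $  output D → b num
b num , $  b num , $  match 'b'
num , $    num , $    match 'num'
, $        , $        match ','
$          $          accept

The string is accepted.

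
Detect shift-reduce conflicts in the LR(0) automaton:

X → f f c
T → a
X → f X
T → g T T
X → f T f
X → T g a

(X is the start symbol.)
Augment with X' → X and build the canonical LR(0) collection (I0 = CLOSURE({[X' → . X]}), then GOTO on every symbol after a dot until no new states appear). It has 15 states:
  I0: { [T → . a], [T → . g T T], [X → . T g a], [X → . f T f], [X → . f X], [X → . f f c], [X' → . X] }  — shift
  I1: { [X → T . g a] }  — shift
  I2: { [X' → X .] }  — accept
  I3: { [T → a .] }  — reduce
  I4: { [T → . a], [T → . g T T], [X → . T g a], [X → . f T f], [X → . f X], [X → . f f c], [X → f . T f], [X → f . X], [X → f . f c] }  — shift
  I5: { [T → . a], [T → . g T T], [T → g . T T] }  — shift
  I6: { [T → . a], [T → . g T T], [T → g T . T] }  — shift
  I7: { [T → g T T .] }  — reduce
  I8: { [X → T . g a], [X → f T . f] }  — shift
  I9: { [X → f X .] }  — reduce
  I10: { [T → . a], [T → . g T T], [X → . T g a], [X → . f T f], [X → . f X], [X → . f f c], [X → f . T f], [X → f . X], [X → f . f c], [X → f f . c] }  — shift
  I11: { [X → f f c .] }  — reduce
  I12: { [X → f T f .] }  — reduce
  I13: { [X → T g . a] }  — shift
  I14: { [X → T g a .] }  — reduce

No state contains both a complete item and a shift item.

Answer: No shift-reduce conflicts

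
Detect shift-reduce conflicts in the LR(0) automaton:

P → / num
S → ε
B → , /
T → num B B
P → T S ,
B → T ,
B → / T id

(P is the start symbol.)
No shift-reduce conflicts

Augment with P' → P and build the canonical LR(0) collection (I0 = CLOSURE({[P' → . P]}), then GOTO on every symbol after a dot until no new states appear). It has 17 states:
  I0: { [P → . / num], [P → . T S ,], [P' → . P], [T → . num B B] }  — shift
  I1: { [P → / . num] }  — shift
  I2: { [P' → P .] }  — accept
  I3: { [P → T . S ,], [S → .] }  — reduce
  I4: { [B → . , /], [B → . / T id], [B → . T ,], [T → . num B B], [T → num . B B] }  — shift
  I5: { [B → , . /] }  — shift
  I6: { [B → / . T id], [T → . num B B] }  — shift
  I7: { [B → . , /], [B → . / T id], [B → . T ,], [T → . num B B], [T → num B . B] }  — shift
  I8: { [B → T . ,] }  — shift
  I9: { [B → T , .] }  — reduce
  I10: { [T → num B B .] }  — reduce
  I11: { [B → / T . id] }  — shift
  I12: { [B → / T id .] }  — reduce
  I13: { [B → , / .] }  — reduce
  I14: { [P → T S . ,] }  — shift
  I15: { [P → T S , .] }  — reduce
  I16: { [P → / num .] }  — reduce

No state contains both a complete item and a shift item.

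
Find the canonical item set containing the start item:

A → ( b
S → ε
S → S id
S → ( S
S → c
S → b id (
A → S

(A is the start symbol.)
First, augment the grammar with A' → A
I₀ = CLOSURE({ [A' → . A] }):
  [A' → . A] has the dot before A: add [A → . ( b], [A → . S]
  [A → . S] has the dot before S: add [S → .], [S → . S id], [S → . ( S], [S → . c], [S → . b id (]
No further items can be added.

I₀ = { [A → . ( b], [A → . S], [A' → . A], [S → . ( S], [S → . S id], [S → . b id (], [S → . c], [S → .] }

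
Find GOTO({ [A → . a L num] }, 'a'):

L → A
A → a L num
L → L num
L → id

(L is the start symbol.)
{ [A → . a L num], [A → a . L num], [L → . A], [L → . L num], [L → . id] }

GOTO(I, 'a') = CLOSURE({ [A → αX.β] : [A → α.Xβ] ∈ I, X = 'a' })

Items with dot before 'a', with the dot advanced:
  [A → . a L num] → [A → a . L num]
Closure of the advanced items:
  [A → a . L num] has the dot before L: add [L → . A], [L → . L num], [L → . id]
  [L → . A] has the dot before A: add [A → . a L num]

GOTO = { [A → . a L num], [A → a . L num], [L → . A], [L → . L num], [L → . id] }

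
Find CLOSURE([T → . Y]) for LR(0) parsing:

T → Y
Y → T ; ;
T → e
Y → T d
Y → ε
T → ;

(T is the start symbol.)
Start with: [T → . Y]
  [T → . Y] has the dot before Y: add [Y → . T ; ;], [Y → . T d], [Y → .]
  [Y → . T ; ;] has the dot before T: add [T → . e], [T → . ;]
No further items can be added.

CLOSURE = { [T → . ;], [T → . Y], [T → . e], [Y → . T ; ;], [Y → . T d], [Y → .] }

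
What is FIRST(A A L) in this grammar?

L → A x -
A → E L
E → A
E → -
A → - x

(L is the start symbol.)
{ '-' }

FIRST sets of the non-terminals involved (from the grammar, by fixed-point iteration):
  FIRST(A) = { '-' }

To compute FIRST(A A L), process the symbols left to right:
Symbol A is a non-terminal. Add FIRST(A) \ {ε} = { '-' }
A is not nullable (ε ∉ FIRST(A)), so stop here.
FIRST(A A L) = { '-' }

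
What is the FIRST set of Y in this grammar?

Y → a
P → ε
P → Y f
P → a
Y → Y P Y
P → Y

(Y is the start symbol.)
To compute FIRST(Y), examine every production with Y on the left-hand side, reading each right-hand side left to right until a non-nullable symbol is reached.

From Y → a:
  - a is a terminal: add 'a' and stop
From Y → Y P Y:
  - Y is the symbol being defined: contributes nothing new
    Y is not nullable, so stop

Collecting: FIRST(Y) = { 'a' }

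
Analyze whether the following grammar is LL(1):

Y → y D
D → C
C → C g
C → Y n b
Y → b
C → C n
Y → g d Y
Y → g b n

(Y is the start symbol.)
No. Predict set conflict for Y: { 'g' }

Relevant sets:
  FIRST(C) = { 'b', 'g', 'y' }
  FIRST(Y) = { 'b', 'g', 'y' }

For Y:
  PREDICT(Y → y D) = { 'y' }
  PREDICT(Y → b) = { 'b' }
  PREDICT(Y → g d Y) = { 'g' }
  PREDICT(Y → g b n) = { 'g' }
For C:
  PREDICT(C → C g) = { 'b', 'g', 'y' }
  PREDICT(C → Y n b) = { 'b', 'g', 'y' }
  PREDICT(C → C n) = { 'b', 'g', 'y' }
D has a single production, so nothing to check there.

Conflict found: Predict set conflict for Y: { 'g' }
The grammar is NOT LL(1).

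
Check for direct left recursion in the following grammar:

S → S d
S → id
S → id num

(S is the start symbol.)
Yes, S is left-recursive

Direct left recursion occurs when N → N α for some non-terminal N (the right-hand side begins with the left-hand side itself).

S → S d: LEFT RECURSIVE (starts with S)
S → id: starts with id
S → id num: starts with id

The grammar has direct left recursion on: S.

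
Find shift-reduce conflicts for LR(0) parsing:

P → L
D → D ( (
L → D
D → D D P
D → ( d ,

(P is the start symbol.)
Augment with P' → P and build the canonical LR(0) collection (I0 = CLOSURE({[P' → . P]}), then GOTO on every symbol after a dot until no new states appear). It has 12 states:
  I0: { [D → . ( d ,], [D → . D ( (], [D → . D D P], [L → . D], [P → . L], [P' → . P] }  — shift
  I1: { [D → ( . d ,] }  — shift
  I2: { [D → . ( d ,], [D → . D ( (], [D → . D D P], [D → D . ( (], [D → D . D P], [L → D .] }  — shift, reduce
  I3: { [P → L .] }  — reduce
  I4: { [P' → P .] }  — accept
  I5: { [D → ( . d ,], [D → D ( . (] }  — shift
  I6: { [D → . ( d ,], [D → . D ( (], [D → . D D P], [D → D . ( (], [D → D . D P], [D → D D . P], [L → . D], [P → . L] }  — shift
  I7: { [D → . ( d ,], [D → . D ( (], [D → . D D P], [D → D . ( (], [D → D . D P], [D → D D . P], [L → . D], [L → D .], [P → . L] }  — shift, reduce
  I8: { [D → D D P .] }  — reduce
  I9: { [D → D ( ( .] }  — reduce
  I10: { [D → ( d . ,] }  — shift
  I11: { [D → ( d , .] }  — reduce

I2 contains reduce item [L → D .] and shift items [D → . ( d ,], [D → D . ( (] — shift-reduce conflict.
I7 contains reduce item [L → D .] and shift items [D → . ( d ,], [D → D . ( (] — shift-reduce conflict.

Answer: Yes — I2: [L → D .] vs [D → . ( d ,]; I7: [L → D .] vs [D → . ( d ,]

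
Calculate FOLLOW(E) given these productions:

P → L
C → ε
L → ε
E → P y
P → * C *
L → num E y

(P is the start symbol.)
To compute FOLLOW(E), find every occurrence of E on a right-hand side N → α E β: add FIRST(β) \ {ε}, and if β is empty or nullable also add FOLLOW(N). Iterate to a fixed point.

In L → num E y: E is followed by y, add FIRST(y) \ {ε} = { 'y' }

Taking the union: FOLLOW(E) = { 'y' }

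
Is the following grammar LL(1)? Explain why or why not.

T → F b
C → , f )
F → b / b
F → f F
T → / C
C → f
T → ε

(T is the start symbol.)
A grammar is LL(1) if for each non-terminal N with multiple productions, the predict sets of those productions are pairwise disjoint, where PREDICT(N → α) = (FIRST(α) \ {ε}) ∪ (FOLLOW(N) if α ⇒* ε).

Relevant sets:
  FIRST(F) = { 'b', 'f' }
  FOLLOW(T) = { $ }

For T:
  PREDICT(T → F b) = { 'b', 'f' }
  PREDICT(T → '/' C) = { '/' }
  PREDICT(T → ε) = { $ }
For C:
  PREDICT(C → ',' f ')') = { ',' }
  PREDICT(C → f) = { 'f' }
For F:
  PREDICT(F → b '/' b) = { 'b' }
  PREDICT(F → f F) = { 'f' }

All predict sets are disjoint. The grammar IS LL(1).

Answer: Yes, the grammar is LL(1).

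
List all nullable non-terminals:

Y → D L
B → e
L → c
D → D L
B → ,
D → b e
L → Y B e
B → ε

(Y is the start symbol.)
A non-terminal is nullable if it can derive ε (the empty string): either it has an ε-production, or it has a production whose right-hand side consists entirely of nullable non-terminals.

ε-productions: B → ε
So B is immediately nullable.
No further non-terminal can be added: every production for the remaining non-terminals contains a terminal or a non-nullable non-terminal.
Nullable = { 'B' }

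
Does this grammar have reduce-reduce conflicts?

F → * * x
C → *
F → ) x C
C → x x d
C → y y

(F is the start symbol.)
No reduce-reduce conflicts

Augment with F' → F and build the canonical LR(0) collection (I0 = CLOSURE({[F' → . F]}), then GOTO on every symbol after a dot until no new states appear). It has 14 states:
  I0: { [F → . ) x C], [F → . * * x], [F' → . F] }  — shift
  I1: { [F → ) . x C] }  — shift
  I2: { [F → * . * x] }  — shift
  I3: { [F' → F .] }  — accept
  I4: { [F → * * . x] }  — shift
  I5: { [F → * * x .] }  — reduce
  I6: { [C → . *], [C → . x x d], [C → . y y], [F → ) x . C] }  — shift
  I7: { [C → * .] }  — reduce
  I8: { [F → ) x C .] }  — reduce
  I9: { [C → x . x d] }  — shift
  I10: { [C → y . y] }  — shift
  I11: { [C → y y .] }  — reduce
  I12: { [C → x x . d] }  — shift
  I13: { [C → x x d .] }  — reduce

No state contains more than one complete item.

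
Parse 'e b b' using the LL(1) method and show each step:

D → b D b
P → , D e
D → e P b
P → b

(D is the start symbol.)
LL(1) parsing maintains a stack (initially the start symbol over $) and the input. At each step: if the stack top is a terminal, match it against the current input token; if it is a non-terminal N, replace it with the RHS of M[N, lookahead] (the unique production whose predict set contains the lookahead).

Stack is shown with the top on the left.

Stack    Input    Action
------------------------
D $      e b b $  output D → e P b
e P b $  e b b $  match 'e'
P b $    b b $    output P → b
b b $    b b $    match 'b'
b $      b $      match 'b'
$        $        accept

The string is accepted.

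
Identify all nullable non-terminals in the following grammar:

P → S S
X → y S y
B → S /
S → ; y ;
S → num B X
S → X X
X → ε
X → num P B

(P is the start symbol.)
ε-productions: X → ε
So X is immediately nullable.
S → X X: every symbol on the right is nullable, so S is nullable too.
P → S S: every symbol on the right is nullable, so P is nullable too.
No further non-terminal can be added: every production for the remaining non-terminals contains a terminal or a non-nullable non-terminal.
Nullable = { 'P', 'S', 'X' }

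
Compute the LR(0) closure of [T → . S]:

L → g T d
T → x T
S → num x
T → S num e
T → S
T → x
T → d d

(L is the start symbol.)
To compute CLOSURE, for each item [A → α.Bβ] where B is a non-terminal, add [B → .γ] for all productions B → γ; repeat for the newly added items until nothing changes.

Start with: [T → . S]
  [T → . S] has the dot before S: add [S → . num x]
No further items can be added.

CLOSURE = { [S → . num x], [T → . S] }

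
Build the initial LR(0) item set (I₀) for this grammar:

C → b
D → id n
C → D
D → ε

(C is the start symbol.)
First, augment the grammar with C' → C
I₀ = CLOSURE({ [C' → . C] }):
  [C' → . C] has the dot before C: add [C → . b], [C → . D]
  [C → . D] has the dot before D: add [D → . id n], [D → .]
No further items can be added.

I₀ = { [C → . D], [C → . b], [C' → . C], [D → . id n], [D → .] }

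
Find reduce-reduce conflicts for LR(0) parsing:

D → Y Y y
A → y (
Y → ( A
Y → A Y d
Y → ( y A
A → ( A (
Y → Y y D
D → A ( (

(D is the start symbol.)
A reduce-reduce conflict occurs when an LR(0) state has two complete items [A → α .] and [B → β .] — both call for a reduction, and with no lookahead the parser cannot choose between them.

Augment with D' → D and build the canonical LR(0) collection (I0 = CLOSURE({[D' → . D]}), then GOTO on every symbol after a dot until no new states appear). It has 25 states:
  I0: { [A → . ( A (], [A → . y (], [D → . A ( (], [D → . Y Y y], [D' → . D], [Y → . ( A], [Y → . ( y A], [Y → . A Y d], [Y → . Y y D] }  — shift
  I1: { [A → ( . A (], [A → . ( A (], [A → . y (], [Y → ( . A], [Y → ( . y A] }  — shift
  I2: { [A → . ( A (], [A → . y (], [D → A . ( (], [Y → . ( A], [Y → . ( y A], [Y → . A Y d], [Y → . Y y D], [Y → A . Y d] }  — shift
  I3: { [D' → D .] }  — accept
  I4: { [A → . ( A (], [A → . y (], [D → Y . Y y], [Y → . ( A], [Y → . ( y A], [Y → . A Y d], [Y → . Y y D], [Y → Y . y D] }  — shift
  I5: { [A → y . (] }  — shift
  I6: { [A → y ( .] }  — reduce
  I7: { [A → . ( A (], [A → . y (], [Y → . ( A], [Y → . ( y A], [Y → . A Y d], [Y → . Y y D], [Y → A . Y d] }  — shift
  I8: { [D → Y Y . y], [Y → Y . y D] }  — shift
  I9: { [A → . ( A (], [A → . y (], [A → y . (], [D → . A ( (], [D → . Y Y y], [Y → . ( A], [Y → . ( y A], [Y → . A Y d], [Y → . Y y D], [Y → Y y . D] }  — shift
  I10: { [A → ( . A (], [A → . ( A (], [A → . y (], [A → y ( .], [Y → ( . A], [Y → ( . y A] }  — shift, reduce
  I11: { [Y → Y y D .] }  — reduce
  I12: { [A → ( . A (], [A → . ( A (], [A → . y (] }  — shift
  I13: { [A → ( A . (], [Y → ( A .] }  — shift, reduce
  I14: { [A → . ( A (], [A → . y (], [A → y . (], [Y → ( y . A] }  — shift
  I15: { [A → ( . A (], [A → . ( A (], [A → . y (], [A → y ( .] }  — shift, reduce
  I16: { [Y → ( y A .] }  — reduce
  I17: { [A → ( A . (] }  — shift
  I18: { [A → ( A ( .] }  — reduce
  I19: { [A → . ( A (], [A → . y (], [D → . A ( (], [D → . Y Y y], [D → Y Y y .], [Y → . ( A], [Y → . ( y A], [Y → . A Y d], [Y → . Y y D], [Y → Y y . D] }  — shift, reduce
  I20: { [Y → A Y . d], [Y → Y . y D] }  — shift
  I21: { [Y → A Y d .] }  — reduce
  I22: { [A → . ( A (], [A → . y (], [D → . A ( (], [D → . Y Y y], [Y → . ( A], [Y → . ( y A], [Y → . A Y d], [Y → . Y y D], [Y → Y y . D] }  — shift
  I23: { [A → ( . A (], [A → . ( A (], [A → . y (], [D → A ( . (], [Y → ( . A], [Y → ( . y A] }  — shift
  I24: { [A → ( . A (], [A → . ( A (], [A → . y (], [D → A ( ( .] }  — shift, reduce

No state contains more than one complete item.

Answer: No reduce-reduce conflicts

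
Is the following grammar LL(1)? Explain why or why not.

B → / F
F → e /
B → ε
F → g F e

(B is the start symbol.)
Yes, the grammar is LL(1).

Relevant sets:
  FOLLOW(B) = { $ }

For B:
  PREDICT(B → '/' F) = { '/' }
  PREDICT(B → ε) = { $ }
For F:
  PREDICT(F → e '/') = { 'e' }
  PREDICT(F → g F e) = { 'g' }

All predict sets are disjoint. The grammar IS LL(1).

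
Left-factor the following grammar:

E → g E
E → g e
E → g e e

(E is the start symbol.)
E → g E'
E' → E
E' → e E''
E'' → ε
E'' → e

Left-factoring transforms A → αβ₁ | αβ₂ into A → αA' and A' → β₁ | β₂
(α is the longest common prefix among the alternatives). Repeat until
no nonterminal has two alternatives with a common prefix.

Round 1: E has alternatives sharing prefix 'g'. Introduce E': E → g E'
  Add: E' → E
  Add: E' → e
  Add: E' → e e

Round 2: E' has alternatives sharing prefix 'e'. Introduce E'': E' → e E''
  Add: E'' → ε
  Add: E'' → e

No remaining common prefixes — done.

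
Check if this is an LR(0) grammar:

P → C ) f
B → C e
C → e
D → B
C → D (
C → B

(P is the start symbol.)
A grammar is LR(0) if no state in the canonical LR(0) collection has:
  - both a shift item (dot before a terminal) and a complete item (shift-reduce conflict), or
  - two or more complete items (reduce-reduce conflict; the accept item [P' → P .] counts as a complete item here).

Augment with P' → P and build the canonical LR(0) collection (I0 = CLOSURE({[P' → . P]}), then GOTO on every symbol after a dot until no new states appear). It has 10 states:
  I0: { [B → . C e], [C → . B], [C → . D (], [C → . e], [D → . B], [P → . C ) f], [P' → . P] }  — shift
  I1: { [C → B .], [D → B .] }  — 2 reduces
  I2: { [B → C . e], [P → C . ) f] }  — shift
  I3: { [C → D . (] }  — shift
  I4: { [P' → P .] }  — accept
  I5: { [C → e .] }  — reduce
  I6: { [C → D ( .] }  — reduce
  I7: { [P → C ) . f] }  — shift
  I8: { [B → C e .] }  — reduce
  I9: { [P → C ) f .] }  — reduce

Conflict in state I1:
  Reduce-reduce conflict: [C → B .] and [D → B .]
So the grammar is NOT LR(0).

Answer: No. Reduce-reduce conflict: [C → B .] and [D → B .]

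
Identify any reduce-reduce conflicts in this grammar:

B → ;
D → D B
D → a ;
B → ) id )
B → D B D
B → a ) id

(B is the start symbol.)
No reduce-reduce conflicts

Augment with B' → B and build the canonical LR(0) collection (I0 = CLOSURE({[B' → . B]}), then GOTO on every symbol after a dot until no new states appear). It has 15 states:
  I0: { [B → . ) id )], [B → . ;], [B → . D B D], [B → . a ) id], [B' → . B], [D → . D B], [D → . a ;] }  — shift
  I1: { [B → ) . id )] }  — shift
  I2: { [B → ; .] }  — reduce
  I3: { [B' → B .] }  — accept
  I4: { [B → . ) id )], [B → . ;], [B → . D B D], [B → . a ) id], [B → D . B D], [D → . D B], [D → . a ;], [D → D . B] }  — shift
  I5: { [B → a . ) id], [D → a . ;] }  — shift
  I6: { [B → a ) . id] }  — shift
  I7: { [D → a ; .] }  — reduce
  I8: { [B → a ) id .] }  — reduce
  I9: { [B → D B . D], [D → . D B], [D → . a ;], [D → D B .] }  — shift, reduce
  I10: { [B → . ) id )], [B → . ;], [B → . D B D], [B → . a ) id], [B → D B D .], [D → . D B], [D → . a ;], [D → D . B] }  — shift, reduce
  I11: { [D → a . ;] }  — shift
  I12: { [D → D B .] }  — reduce
  I13: { [B → ) id . )] }  — shift
  I14: { [B → ) id ) .] }  — reduce

No state contains more than one complete item.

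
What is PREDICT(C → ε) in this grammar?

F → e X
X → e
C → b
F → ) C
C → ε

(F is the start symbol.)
{ $ }

PREDICT(C → ε) = (FIRST(RHS) \ {ε}) ∪ (FOLLOW(C) if ε ∈ FIRST(RHS), i.e. RHS ⇒* ε)
The right-hand side is ε (FIRST(ε) = { ε }), so the predict set is FOLLOW(C) = { $ }
PREDICT(C → ε) = { $ }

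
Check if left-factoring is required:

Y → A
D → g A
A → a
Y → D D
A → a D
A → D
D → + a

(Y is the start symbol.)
Left-factoring is needed when two productions for the same non-terminal
share a common prefix on the right-hand side.

Productions for Y:
  Y → A
  Y → D D
Productions for D:
  D → g A
  D → + a
Productions for A:
  A → a
  A → a D
  A → D

Found common prefix 'a' in productions for A

Answer: Yes, A has productions with common prefix 'a'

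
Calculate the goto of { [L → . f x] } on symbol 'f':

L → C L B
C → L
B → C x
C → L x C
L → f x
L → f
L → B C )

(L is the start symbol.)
{ [L → f . x] }

GOTO(I, 'f') = CLOSURE({ [A → αX.β] : [A → α.Xβ] ∈ I, X = 'f' })

Items with dot before 'f', with the dot advanced:
  [L → . f x] → [L → f . x]
Closure adds nothing (no advanced item has the dot before a non-terminal).

GOTO = { [L → f . x] }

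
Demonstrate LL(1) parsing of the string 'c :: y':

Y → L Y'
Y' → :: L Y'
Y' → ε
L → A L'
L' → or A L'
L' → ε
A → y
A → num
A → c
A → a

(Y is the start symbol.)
Stack is shown with the top on the left.

Stack      Input     Action
---------------------------
Y $        c :: y $  output Y → L Y'
L Y' $     c :: y $  output L → A L'
A L' Y' $  c :: y $  output A → c
c L' Y' $  c :: y $  match 'c'
L' Y' $    :: y $    output L' → ε
Y' $       :: y $    output Y' → :: L Y'
:: L Y' $  :: y $    match '::'
L Y' $     y $       output L → A L'
A L' Y' $  y $       output A → y
y L' Y' $  y $       match 'y'
L' Y' $    $         output L' → ε
Y' $       $         output Y' → ε
$          $         accept

The string is accepted.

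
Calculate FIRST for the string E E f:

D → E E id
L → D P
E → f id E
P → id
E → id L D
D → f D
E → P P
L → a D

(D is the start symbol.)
FIRST sets of the non-terminals involved (from the grammar, by fixed-point iteration):
  FIRST(E) = { 'f', 'id' }

To compute FIRST(E E f), process the symbols left to right:
Symbol E is a non-terminal. Add FIRST(E) \ {ε} = { 'f', 'id' }
E is not nullable (ε ∉ FIRST(E)), so stop here.
FIRST(E E f) = { 'f', 'id' }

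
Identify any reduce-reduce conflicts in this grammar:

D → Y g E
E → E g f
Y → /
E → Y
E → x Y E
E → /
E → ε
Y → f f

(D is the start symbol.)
Yes — I7: [E → / .] vs [Y → / .]

A reduce-reduce conflict occurs when an LR(0) state has two complete items [A → α .] and [B → β .] — both call for a reduction, and with no lookahead the parser cannot choose between them.

Augment with D' → D and build the canonical LR(0) collection (I0 = CLOSURE({[D' → . D]}), then GOTO on every symbol after a dot until no new states appear). It has 15 states:
  I0: { [D → . Y g E], [D' → . D], [Y → . /], [Y → . f f] }  — shift
  I1: { [Y → / .] }  — reduce
  I2: { [D' → D .] }  — accept
  I3: { [D → Y . g E] }  — shift
  I4: { [Y → f . f] }  — shift
  I5: { [Y → f f .] }  — reduce
  I6: { [D → Y g . E], [E → . /], [E → . E g f], [E → . Y], [E → . x Y E], [E → .], [Y → . /], [Y → . f f] }  — shift, reduce
  I7: { [E → / .], [Y → / .] }  — 2 reduces
  I8: { [D → Y g E .], [E → E . g f] }  — shift, reduce
  I9: { [E → Y .] }  — reduce
  I10: { [E → x . Y E], [Y → . /], [Y → . f f] }  — shift
  I11: { [E → . /], [E → . E g f], [E → . Y], [E → . x Y E], [E → .], [E → x Y . E], [Y → . /], [Y → . f f] }  — shift, reduce
  I12: { [E → E . g f], [E → x Y E .] }  — shift, reduce
  I13: { [E → E g . f] }  — shift
  I14: { [E → E g f .] }  — reduce

I7 contains complete items [E → / .], [Y → / .] — reduce-reduce conflict.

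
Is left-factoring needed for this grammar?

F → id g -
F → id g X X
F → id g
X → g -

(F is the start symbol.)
Yes, F has productions with common prefix 'id g'

Left-factoring is needed when two productions for the same non-terminal
share a common prefix on the right-hand side.

Productions for F:
  F → id g -
  F → id g X X
  F → id g

Found common prefix 'id g' in productions for F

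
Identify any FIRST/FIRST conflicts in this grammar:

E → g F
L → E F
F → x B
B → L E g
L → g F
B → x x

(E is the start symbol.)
FIRST sets of the non-terminals at (or reachable through a nullable prefix from) the front of some alternative:
  FIRST(E) = { 'g' }
  FIRST(L) = { 'g' }

Productions for L:
  L → E F: FIRST = { 'g' }
  L → g F: FIRST = { 'g' }
Productions for B:
  B → L E g: FIRST = { 'g' }
  B → x x: FIRST = { 'x' }
E, F have only one production, so no FIRST/FIRST conflict is possible there.

Conflict for L: L → E F and L → g F
  Overlap: { 'g' }

Answer: Yes. L → E F / L → g F on { 'g' }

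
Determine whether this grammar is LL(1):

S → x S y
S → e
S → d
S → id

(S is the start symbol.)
Yes, the grammar is LL(1).

For S:
  PREDICT(S → x S y) = { 'x' }
  PREDICT(S → e) = { 'e' }
  PREDICT(S → d) = { 'd' }
  PREDICT(S → id) = { 'id' }

All predict sets are disjoint. The grammar IS LL(1).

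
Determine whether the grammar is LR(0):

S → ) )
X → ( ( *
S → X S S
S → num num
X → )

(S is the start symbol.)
Augment with S' → S and build the canonical LR(0) collection (I0 = CLOSURE({[S' → . S]}), then GOTO on every symbol after a dot until no new states appear). It has 12 states:
  I0: { [S → . ) )], [S → . X S S], [S → . num num], [S' → . S], [X → . ( ( *], [X → . )] }  — shift
  I1: { [X → ( . ( *] }  — shift
  I2: { [S → ) . )], [X → ) .] }  — shift, reduce
  I3: { [S' → S .] }  — accept
  I4: { [S → . ) )], [S → . X S S], [S → . num num], [S → X . S S], [X → . ( ( *], [X → . )] }  — shift
  I5: { [S → num . num] }  — shift
  I6: { [S → num num .] }  — reduce
  I7: { [S → . ) )], [S → . X S S], [S → . num num], [S → X S . S], [X → . ( ( *], [X → . )] }  — shift
  I8: { [S → X S S .] }  — reduce
  I9: { [S → ) ) .] }  — reduce
  I10: { [X → ( ( . *] }  — shift
  I11: { [X → ( ( * .] }  — reduce

Conflict in state I2:
  Shift-reduce conflict between [X → ) .] and [S → ) . )]
So the grammar is NOT LR(0).

Answer: No. Shift-reduce conflict between [X → ) .] and [S → ) . )]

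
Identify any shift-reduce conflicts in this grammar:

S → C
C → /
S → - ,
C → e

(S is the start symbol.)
No shift-reduce conflicts

Augment with S' → S and build the canonical LR(0) collection (I0 = CLOSURE({[S' → . S]}), then GOTO on every symbol after a dot until no new states appear). It has 7 states:
  I0: { [C → . /], [C → . e], [S → . - ,], [S → . C], [S' → . S] }  — shift
  I1: { [S → - . ,] }  — shift
  I2: { [C → / .] }  — reduce
  I3: { [S → C .] }  — reduce
  I4: { [S' → S .] }  — accept
  I5: { [C → e .] }  — reduce
  I6: { [S → - , .] }  — reduce

No state contains both a complete item and a shift item.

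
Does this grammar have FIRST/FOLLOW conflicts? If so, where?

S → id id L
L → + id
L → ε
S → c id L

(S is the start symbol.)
No FIRST/FOLLOW conflicts.

A FIRST/FOLLOW conflict occurs when a non-terminal N has a nullable alternative N → β (β ⇒* ε) and another alternative N → α with FIRST(α) ∩ FOLLOW(N) ≠ ∅: on such a lookahead the parser cannot decide between expanding α and letting N vanish via β.

Nullable non-terminals: L.

L: nullable alternative(s) L → ε; FOLLOW(L) = { $ }
  L → + id: FIRST \ {ε} = { '+' } — disjoint from FOLLOW(L)
  L → ε: FIRST \ {ε} = { } — this is the only nullable alternative, skip

S has no nullable alternative, so no FIRST/FOLLOW check is needed there.

No FIRST/FOLLOW conflicts found.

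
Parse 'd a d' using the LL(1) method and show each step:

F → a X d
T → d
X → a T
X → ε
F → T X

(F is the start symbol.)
Stack is shown with the top on the left.

Stack  Input    Action
----------------------
F $    d a d $  output F → T X
T X $  d a d $  output T → d
d X $  d a d $  match 'd'
X $    a d $    output X → a T
a T $  a d $    match 'a'
T $    d $      output T → d
d $    d $      match 'd'
$      $        accept

The string is accepted.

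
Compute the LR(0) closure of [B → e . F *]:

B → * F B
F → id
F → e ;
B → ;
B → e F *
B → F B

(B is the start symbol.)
Start with: [B → e . F *]
  [B → e . F *] has the dot before F: add [F → . id], [F → . e ;]
No further items can be added.

CLOSURE = { [B → e . F *], [F → . e ;], [F → . id] }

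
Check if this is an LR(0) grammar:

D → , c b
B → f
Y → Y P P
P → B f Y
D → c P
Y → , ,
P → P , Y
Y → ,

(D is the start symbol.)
No. Shift-reduce conflict between [D → c P .] and [P → P . , Y]

A grammar is LR(0) if no state in the canonical LR(0) collection has:
  - both a shift item (dot before a terminal) and a complete item (shift-reduce conflict), or
  - two or more complete items (reduce-reduce conflict; the accept item [D' → D .] counts as a complete item here).

Augment with D' → D and build the canonical LR(0) collection (I0 = CLOSURE({[D' → . D]}), then GOTO on every symbol after a dot until no new states appear). It has 17 states:
  I0: { [D → . , c b], [D → . c P], [D' → . D] }  — shift
  I1: { [D → , . c b] }  — shift
  I2: { [D' → D .] }  — accept
  I3: { [B → . f], [D → c . P], [P → . B f Y], [P → . P , Y] }  — shift
  I4: { [P → B . f Y] }  — shift
  I5: { [D → c P .], [P → P . , Y] }  — shift, reduce
  I6: { [B → f .] }  — reduce
  I7: { [P → P , . Y], [Y → . , ,], [Y → . ,], [Y → . Y P P] }  — shift
  I8: { [Y → , . ,], [Y → , .] }  — shift, reduce
  I9: { [B → . f], [P → . B f Y], [P → . P , Y], [P → P , Y .], [Y → Y . P P] }  — shift, reduce
  I10: { [B → . f], [P → . B f Y], [P → . P , Y], [P → P . , Y], [Y → Y P . P] }  — shift
  I11: { [P → P . , Y], [Y → Y P P .] }  — shift, reduce
  I12: { [Y → , , .] }  — reduce
  I13: { [P → B f . Y], [Y → . , ,], [Y → . ,], [Y → . Y P P] }  — shift
  I14: { [B → . f], [P → . B f Y], [P → . P , Y], [P → B f Y .], [Y → Y . P P] }  — shift, reduce
  I15: { [D → , c . b] }  — shift
  I16: { [D → , c b .] }  — reduce

Conflict in state I5:
  Shift-reduce conflict between [D → c P .] and [P → P . , Y]
So the grammar is NOT LR(0).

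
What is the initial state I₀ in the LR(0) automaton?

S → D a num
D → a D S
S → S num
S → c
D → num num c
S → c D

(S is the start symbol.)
First, augment the grammar with S' → S
I₀ = CLOSURE({ [S' → . S] }):
  [S' → . S] has the dot before S: add [S → . D a num], [S → . S num], [S → . c], [S → . c D]
  [S → . D a num] has the dot before D: add [D → . a D S], [D → . num num c]
No further items can be added.

I₀ = { [D → . a D S], [D → . num num c], [S → . D a num], [S → . S num], [S → . c D], [S → . c], [S' → . S] }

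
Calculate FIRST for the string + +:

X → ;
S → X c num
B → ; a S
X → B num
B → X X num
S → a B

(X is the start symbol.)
{ '+' }

To compute FIRST(+ +), process the symbols left to right:
Symbol + is a terminal. Add '+' and stop.
FIRST(+ +) = { '+' }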